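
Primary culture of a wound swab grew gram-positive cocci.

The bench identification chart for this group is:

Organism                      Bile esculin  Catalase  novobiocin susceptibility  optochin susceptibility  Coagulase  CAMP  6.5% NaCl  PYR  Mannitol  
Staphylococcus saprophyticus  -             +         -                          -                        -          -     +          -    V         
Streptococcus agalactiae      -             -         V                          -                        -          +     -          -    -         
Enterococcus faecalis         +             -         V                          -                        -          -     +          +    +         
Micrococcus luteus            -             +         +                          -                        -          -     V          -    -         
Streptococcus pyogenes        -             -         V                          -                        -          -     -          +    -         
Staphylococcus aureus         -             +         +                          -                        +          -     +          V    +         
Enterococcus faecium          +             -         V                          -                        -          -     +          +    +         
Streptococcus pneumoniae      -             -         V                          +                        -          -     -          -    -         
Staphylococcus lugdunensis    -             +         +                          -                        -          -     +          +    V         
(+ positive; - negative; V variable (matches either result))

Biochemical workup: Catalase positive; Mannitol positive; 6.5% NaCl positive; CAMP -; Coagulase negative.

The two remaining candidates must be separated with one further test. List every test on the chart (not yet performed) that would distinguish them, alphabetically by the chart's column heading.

6.5% NaCl +: excludes Streptococcus agalactiae, Streptococcus pyogenes, Streptococcus pneumoniae — 6 left.
Mannitol +: excludes Micrococcus luteus — 5 left.
CAMP -: all 5 remaining candidates are consistent.
Coagulase -: excludes Staphylococcus aureus — 4 left.
Catalase +: excludes Enterococcus faecalis, Enterococcus faecium — 2 left.
Two candidates remain: Staphylococcus lugdunensis and Staphylococcus saprophyticus.
  Bile esculin: - vs - — same for both, does not separate.
  novobiocin susceptibility: Staphylococcus lugdunensis +, Staphylococcus saprophyticus - — discriminates.
  optochin susceptibility: - vs - — same for both, does not separate.
  PYR: Staphylococcus lugdunensis +, Staphylococcus saprophyticus - — discriminates.

novobiocin susceptibility, PYR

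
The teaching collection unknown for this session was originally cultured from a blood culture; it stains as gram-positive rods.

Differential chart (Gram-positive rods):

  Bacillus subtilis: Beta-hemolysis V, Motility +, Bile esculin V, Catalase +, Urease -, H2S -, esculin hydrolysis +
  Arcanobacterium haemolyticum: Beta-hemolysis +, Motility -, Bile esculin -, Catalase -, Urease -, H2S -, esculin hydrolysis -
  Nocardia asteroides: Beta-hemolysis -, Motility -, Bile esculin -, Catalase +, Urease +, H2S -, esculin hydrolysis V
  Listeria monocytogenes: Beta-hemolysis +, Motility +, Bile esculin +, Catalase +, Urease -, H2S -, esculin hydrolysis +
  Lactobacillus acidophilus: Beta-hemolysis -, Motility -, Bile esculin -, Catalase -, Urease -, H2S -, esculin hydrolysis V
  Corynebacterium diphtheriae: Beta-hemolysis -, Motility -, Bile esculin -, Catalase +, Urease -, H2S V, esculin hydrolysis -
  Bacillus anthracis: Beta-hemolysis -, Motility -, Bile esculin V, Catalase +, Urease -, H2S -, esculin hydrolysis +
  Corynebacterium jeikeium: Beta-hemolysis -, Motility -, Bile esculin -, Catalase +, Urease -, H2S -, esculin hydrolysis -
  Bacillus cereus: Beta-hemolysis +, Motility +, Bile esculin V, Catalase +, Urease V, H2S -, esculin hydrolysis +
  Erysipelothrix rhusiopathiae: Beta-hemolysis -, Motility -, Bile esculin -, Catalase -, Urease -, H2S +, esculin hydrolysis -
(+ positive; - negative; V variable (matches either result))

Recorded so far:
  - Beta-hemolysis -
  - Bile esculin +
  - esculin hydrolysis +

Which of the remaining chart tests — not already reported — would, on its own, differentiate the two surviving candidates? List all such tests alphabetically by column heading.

Beta-hemolysis -: excludes Arcanobacterium haemolyticum, Listeria monocytogenes, Bacillus cereus — 7 left.
Bile esculin +: excludes 5 organisms — 2 left.
esculin hydrolysis +: all 2 remaining candidates are consistent.
Two candidates remain: Bacillus anthracis and Bacillus subtilis.
  Motility: Bacillus anthracis -, Bacillus subtilis + — discriminates.
  Catalase: + vs + — same for both, does not separate.
  Urease: - vs - — same for both, does not separate.
  H2S: - vs - — same for both, does not separate.

Motility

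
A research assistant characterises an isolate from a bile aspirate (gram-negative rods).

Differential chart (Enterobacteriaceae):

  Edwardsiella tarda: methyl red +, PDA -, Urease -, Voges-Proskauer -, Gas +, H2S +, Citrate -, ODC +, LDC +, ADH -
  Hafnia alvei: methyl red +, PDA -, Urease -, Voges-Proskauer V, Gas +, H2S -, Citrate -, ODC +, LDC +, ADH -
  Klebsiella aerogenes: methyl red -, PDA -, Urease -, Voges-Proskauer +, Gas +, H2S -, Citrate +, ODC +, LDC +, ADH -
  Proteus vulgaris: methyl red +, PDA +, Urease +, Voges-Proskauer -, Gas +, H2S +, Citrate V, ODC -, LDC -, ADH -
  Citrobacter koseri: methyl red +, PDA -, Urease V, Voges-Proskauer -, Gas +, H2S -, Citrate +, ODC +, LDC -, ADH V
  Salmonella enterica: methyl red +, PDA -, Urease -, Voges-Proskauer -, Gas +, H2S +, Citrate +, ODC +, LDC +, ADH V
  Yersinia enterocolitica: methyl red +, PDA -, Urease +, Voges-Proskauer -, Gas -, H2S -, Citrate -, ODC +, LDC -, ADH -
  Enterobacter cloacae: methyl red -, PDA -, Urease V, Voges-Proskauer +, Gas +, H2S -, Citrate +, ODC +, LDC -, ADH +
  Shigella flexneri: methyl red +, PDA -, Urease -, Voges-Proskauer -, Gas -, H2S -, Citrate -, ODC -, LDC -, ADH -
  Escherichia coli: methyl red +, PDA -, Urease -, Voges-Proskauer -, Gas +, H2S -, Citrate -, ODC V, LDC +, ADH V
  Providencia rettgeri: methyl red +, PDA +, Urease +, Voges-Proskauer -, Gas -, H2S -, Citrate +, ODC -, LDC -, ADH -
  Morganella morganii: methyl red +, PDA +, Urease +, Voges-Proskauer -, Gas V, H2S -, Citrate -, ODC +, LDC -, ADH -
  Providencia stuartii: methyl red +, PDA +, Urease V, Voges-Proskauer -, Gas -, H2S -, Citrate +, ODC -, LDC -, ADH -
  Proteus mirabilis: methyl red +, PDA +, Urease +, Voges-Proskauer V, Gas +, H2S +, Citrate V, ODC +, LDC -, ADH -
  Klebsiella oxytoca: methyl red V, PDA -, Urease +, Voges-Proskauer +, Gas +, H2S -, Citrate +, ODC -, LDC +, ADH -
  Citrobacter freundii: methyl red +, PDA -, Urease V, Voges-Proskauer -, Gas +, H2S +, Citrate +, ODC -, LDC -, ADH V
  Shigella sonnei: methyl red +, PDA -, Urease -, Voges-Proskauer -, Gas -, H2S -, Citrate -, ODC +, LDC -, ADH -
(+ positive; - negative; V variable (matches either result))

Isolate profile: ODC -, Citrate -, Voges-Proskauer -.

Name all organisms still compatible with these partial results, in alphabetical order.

Voges-Proskauer -: excludes Klebsiella aerogenes, Enterobacter cloacae, Klebsiella oxytoca — 14 left.
Citrate -: excludes 5 organisms — 9 left.
ODC -: excludes 6 organisms — 3 left.

Escherichia coli, Proteus vulgaris, Shigella flexneri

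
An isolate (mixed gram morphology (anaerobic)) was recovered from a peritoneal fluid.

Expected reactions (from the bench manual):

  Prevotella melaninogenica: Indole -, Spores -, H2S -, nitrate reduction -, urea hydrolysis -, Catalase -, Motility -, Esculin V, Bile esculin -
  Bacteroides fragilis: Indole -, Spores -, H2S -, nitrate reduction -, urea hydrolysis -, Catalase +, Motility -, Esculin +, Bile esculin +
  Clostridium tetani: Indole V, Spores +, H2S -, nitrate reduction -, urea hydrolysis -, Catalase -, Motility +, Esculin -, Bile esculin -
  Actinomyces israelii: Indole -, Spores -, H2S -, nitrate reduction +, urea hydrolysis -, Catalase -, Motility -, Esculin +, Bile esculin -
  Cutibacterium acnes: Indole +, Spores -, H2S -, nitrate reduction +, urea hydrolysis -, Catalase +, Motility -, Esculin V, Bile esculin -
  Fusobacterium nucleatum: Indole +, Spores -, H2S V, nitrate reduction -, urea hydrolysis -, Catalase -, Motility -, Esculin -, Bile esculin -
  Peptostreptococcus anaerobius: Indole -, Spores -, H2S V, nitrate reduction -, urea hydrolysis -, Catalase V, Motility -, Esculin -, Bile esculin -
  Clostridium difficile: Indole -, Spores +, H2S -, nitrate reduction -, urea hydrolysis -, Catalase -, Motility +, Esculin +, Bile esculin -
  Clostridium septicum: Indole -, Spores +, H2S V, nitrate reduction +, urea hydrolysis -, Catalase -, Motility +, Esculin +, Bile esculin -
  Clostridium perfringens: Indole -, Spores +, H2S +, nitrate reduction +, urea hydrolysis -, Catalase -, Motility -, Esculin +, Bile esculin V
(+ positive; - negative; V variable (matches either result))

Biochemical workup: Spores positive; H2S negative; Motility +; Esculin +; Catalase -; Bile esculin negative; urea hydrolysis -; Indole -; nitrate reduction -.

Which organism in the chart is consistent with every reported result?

Indole -: excludes Cutibacterium acnes, Fusobacterium nucleatum — 8 left.
Spores +: excludes Prevotella melaninogenica, Bacteroides fragilis, Actinomyces israelii, Peptostreptococcus anaerobius — 4 left.
urea hydrolysis -: all 4 remaining candidates are consistent.
Motility +: excludes Clostridium perfringens — 3 left.
Bile esculin -: all 3 remaining candidates are consistent.
Catalase -: all 3 remaining candidates are consistent.
H2S -: all 3 remaining candidates are consistent.
Esculin +: excludes Clostridium tetani — 2 left.
nitrate reduction -: excludes Clostridium septicum — 1 left.

Clostridium difficile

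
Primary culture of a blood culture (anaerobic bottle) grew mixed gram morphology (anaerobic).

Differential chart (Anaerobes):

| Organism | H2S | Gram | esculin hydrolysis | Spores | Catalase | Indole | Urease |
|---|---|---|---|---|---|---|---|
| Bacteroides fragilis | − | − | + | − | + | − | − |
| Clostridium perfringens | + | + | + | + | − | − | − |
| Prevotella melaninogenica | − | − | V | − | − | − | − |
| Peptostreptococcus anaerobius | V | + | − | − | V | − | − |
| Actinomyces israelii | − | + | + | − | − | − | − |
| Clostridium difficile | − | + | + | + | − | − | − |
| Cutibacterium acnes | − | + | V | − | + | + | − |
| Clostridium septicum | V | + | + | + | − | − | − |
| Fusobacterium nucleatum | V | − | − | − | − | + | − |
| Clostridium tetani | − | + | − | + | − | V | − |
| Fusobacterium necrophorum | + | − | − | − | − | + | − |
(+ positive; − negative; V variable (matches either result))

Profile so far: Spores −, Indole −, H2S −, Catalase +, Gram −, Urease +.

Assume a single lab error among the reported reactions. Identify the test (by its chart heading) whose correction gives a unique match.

Urease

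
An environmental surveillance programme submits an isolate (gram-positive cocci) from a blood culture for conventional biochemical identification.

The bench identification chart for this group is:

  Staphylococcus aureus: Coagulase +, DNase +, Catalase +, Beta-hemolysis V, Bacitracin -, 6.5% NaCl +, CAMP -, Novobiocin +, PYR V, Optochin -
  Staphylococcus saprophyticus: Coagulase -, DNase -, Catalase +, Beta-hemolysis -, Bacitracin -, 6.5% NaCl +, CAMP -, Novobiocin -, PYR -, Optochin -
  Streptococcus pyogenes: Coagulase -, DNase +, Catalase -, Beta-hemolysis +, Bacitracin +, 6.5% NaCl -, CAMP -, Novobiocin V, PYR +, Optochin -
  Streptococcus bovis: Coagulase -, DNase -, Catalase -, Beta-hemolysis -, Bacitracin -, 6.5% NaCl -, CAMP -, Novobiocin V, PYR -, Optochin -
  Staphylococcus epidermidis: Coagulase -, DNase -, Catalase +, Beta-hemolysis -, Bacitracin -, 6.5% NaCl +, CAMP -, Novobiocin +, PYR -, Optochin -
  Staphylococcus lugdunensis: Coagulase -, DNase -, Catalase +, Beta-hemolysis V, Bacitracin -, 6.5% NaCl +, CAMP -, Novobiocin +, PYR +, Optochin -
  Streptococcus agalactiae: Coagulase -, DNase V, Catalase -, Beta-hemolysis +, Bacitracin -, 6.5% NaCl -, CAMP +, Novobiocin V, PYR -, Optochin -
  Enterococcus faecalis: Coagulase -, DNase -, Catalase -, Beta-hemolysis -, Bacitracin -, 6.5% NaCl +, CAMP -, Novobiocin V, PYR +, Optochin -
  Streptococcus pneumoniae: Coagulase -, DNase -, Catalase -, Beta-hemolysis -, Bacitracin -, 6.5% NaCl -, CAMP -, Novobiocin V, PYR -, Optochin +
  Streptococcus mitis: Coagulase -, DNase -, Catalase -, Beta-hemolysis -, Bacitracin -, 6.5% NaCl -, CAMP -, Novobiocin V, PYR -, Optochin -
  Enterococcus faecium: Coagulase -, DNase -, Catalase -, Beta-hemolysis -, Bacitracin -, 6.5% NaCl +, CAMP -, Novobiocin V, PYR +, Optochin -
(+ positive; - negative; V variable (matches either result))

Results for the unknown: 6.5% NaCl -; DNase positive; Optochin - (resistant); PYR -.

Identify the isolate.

Streptococcus agalactiae

PYR -: excludes Streptococcus pyogenes, Staphylococcus lugdunensis, Enterococcus faecalis, Enterococcus faecium — 7 left.
DNase +: excludes 5 organisms — 2 left.
6.5% NaCl -: excludes Staphylococcus aureus — 1 left.
Optochin -: the one remaining candidate is consistent.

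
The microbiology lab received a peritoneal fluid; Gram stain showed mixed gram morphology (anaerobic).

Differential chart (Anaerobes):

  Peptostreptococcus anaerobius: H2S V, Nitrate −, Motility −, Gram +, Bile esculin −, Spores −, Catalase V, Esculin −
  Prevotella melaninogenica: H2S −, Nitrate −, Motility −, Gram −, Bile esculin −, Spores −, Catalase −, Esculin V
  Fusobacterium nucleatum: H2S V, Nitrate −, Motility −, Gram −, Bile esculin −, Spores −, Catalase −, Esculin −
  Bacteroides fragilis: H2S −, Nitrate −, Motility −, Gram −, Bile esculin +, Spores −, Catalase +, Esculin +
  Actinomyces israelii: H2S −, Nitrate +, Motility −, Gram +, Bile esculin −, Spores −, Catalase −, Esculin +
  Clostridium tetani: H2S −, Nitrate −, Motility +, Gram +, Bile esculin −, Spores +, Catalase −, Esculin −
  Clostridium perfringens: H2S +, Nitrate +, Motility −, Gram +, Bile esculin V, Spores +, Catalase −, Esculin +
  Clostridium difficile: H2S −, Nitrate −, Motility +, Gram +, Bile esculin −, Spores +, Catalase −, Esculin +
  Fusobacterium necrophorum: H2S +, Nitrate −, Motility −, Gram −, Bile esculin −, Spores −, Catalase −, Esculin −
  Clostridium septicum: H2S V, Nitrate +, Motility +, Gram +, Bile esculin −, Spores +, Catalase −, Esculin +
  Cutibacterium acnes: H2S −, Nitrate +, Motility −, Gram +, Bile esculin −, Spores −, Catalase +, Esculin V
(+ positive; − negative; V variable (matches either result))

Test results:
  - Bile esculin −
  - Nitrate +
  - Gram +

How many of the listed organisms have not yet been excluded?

4

Gram +: excludes Prevotella melaninogenica, Fusobacterium nucleatum, Bacteroides fragilis, Fusobacterium necrophorum — 7 left.
Nitrate +: excludes Peptostreptococcus anaerobius, Clostridium tetani, Clostridium difficile — 4 left.
Bile esculin −: all 4 remaining candidates are consistent.
Still consistent: Actinomyces israelii, Clostridium perfringens, Clostridium septicum, Cutibacterium acnes.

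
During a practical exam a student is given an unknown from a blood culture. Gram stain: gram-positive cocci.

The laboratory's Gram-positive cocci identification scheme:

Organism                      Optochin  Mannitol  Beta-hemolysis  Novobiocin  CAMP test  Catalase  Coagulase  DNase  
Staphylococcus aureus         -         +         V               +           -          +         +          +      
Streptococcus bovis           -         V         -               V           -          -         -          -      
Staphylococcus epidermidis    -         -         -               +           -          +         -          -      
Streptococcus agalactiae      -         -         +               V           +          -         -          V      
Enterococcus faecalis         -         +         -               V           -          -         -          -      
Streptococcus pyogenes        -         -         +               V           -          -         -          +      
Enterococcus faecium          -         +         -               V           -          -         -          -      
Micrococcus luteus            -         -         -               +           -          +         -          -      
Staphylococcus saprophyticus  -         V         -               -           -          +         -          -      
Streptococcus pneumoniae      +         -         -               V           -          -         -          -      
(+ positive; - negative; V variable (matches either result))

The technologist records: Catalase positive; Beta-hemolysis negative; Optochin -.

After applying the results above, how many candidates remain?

4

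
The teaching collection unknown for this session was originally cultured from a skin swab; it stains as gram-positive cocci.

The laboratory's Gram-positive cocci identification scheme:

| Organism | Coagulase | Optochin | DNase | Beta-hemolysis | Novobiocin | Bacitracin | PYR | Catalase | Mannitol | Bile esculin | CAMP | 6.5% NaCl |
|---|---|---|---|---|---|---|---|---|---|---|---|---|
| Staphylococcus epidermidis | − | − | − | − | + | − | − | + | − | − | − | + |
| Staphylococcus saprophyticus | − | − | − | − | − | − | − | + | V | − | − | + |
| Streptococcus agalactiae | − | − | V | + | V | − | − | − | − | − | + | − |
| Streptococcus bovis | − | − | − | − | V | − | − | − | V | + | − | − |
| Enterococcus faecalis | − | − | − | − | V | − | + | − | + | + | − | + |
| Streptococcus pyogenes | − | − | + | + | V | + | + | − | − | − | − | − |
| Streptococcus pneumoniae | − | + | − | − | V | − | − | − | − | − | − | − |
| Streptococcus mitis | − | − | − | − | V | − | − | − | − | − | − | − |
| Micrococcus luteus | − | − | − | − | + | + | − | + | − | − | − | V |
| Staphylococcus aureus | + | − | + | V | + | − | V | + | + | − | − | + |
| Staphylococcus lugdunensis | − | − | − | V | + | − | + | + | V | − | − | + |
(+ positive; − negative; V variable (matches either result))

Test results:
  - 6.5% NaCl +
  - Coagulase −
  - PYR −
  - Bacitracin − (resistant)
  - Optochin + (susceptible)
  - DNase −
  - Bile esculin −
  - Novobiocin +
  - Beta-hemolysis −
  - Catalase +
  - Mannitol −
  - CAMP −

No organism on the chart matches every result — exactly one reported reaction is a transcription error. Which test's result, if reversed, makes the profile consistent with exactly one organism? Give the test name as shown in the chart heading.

As reported, no row in the chart matches all 12 reactions.
Reversing Beta-hemolysis → still no organism matches.
Reversing DNase → still no organism matches.
Reversing Catalase → still no organism matches.
Reversing Optochin (to −) → unique match: Staphylococcus epidermidis.
Reversing Coagulase → still no organism matches.
Reversing Bacitracin → still no organism matches.
Reversing CAMP → still no organism matches.
Reversing Bile esculin → still no organism matches.
Reversing Mannitol → still no organism matches.
Reversing Novobiocin → still no organism matches.
Reversing 6.5% NaCl → still no organism matches.
Reversing PYR → still no organism matches.

Optochin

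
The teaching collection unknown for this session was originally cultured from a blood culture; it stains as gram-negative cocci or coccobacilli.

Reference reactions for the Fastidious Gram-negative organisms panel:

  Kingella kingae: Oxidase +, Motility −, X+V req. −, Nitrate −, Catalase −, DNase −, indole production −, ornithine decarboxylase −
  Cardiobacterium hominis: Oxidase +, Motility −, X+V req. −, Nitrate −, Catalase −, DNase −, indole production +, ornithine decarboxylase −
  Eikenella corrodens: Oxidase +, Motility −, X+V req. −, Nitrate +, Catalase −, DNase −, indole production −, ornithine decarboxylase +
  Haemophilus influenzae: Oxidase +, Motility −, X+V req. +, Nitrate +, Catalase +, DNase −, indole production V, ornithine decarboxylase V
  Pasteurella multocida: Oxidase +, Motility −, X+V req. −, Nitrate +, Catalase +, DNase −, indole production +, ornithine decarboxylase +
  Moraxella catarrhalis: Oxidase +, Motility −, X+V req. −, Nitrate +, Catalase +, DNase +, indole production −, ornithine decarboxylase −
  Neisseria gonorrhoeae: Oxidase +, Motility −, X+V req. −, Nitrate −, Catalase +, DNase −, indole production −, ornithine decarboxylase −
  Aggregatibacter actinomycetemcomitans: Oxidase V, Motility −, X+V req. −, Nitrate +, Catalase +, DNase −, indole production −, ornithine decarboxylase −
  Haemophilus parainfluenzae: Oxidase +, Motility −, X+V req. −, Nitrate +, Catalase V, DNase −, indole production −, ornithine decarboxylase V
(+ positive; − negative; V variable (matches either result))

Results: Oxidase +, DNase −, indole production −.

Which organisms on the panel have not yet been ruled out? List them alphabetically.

DNase −: excludes Moraxella catarrhalis — 8 left.
indole production −: excludes Cardiobacterium hominis, Pasteurella multocida — 6 left.
Oxidase +: all 6 remaining candidates are consistent.

Aggregatibacter actinomycetemcomitans, Eikenella corrodens, Haemophilus influenzae, Haemophilus parainfluenzae, Kingella kingae, Neisseria gonorrhoeae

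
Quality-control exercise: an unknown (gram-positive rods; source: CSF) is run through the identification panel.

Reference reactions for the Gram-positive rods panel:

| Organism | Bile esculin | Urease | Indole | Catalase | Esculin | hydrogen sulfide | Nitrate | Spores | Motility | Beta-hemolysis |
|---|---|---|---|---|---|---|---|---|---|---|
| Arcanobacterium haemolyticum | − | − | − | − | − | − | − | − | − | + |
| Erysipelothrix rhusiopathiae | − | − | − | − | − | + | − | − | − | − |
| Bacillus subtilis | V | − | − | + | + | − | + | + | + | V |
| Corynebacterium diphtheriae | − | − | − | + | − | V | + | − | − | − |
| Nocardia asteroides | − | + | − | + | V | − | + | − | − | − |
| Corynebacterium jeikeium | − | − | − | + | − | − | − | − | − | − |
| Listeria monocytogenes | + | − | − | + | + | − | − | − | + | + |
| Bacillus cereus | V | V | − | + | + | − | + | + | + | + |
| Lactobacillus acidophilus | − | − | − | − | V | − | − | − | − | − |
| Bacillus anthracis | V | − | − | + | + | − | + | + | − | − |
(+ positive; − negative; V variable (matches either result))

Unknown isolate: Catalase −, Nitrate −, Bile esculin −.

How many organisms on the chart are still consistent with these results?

3

Bile esculin −: excludes Listeria monocytogenes — 9 left.
Nitrate −: excludes 5 organisms — 4 left.
Catalase −: excludes Corynebacterium jeikeium — 3 left.
Still consistent: Arcanobacterium haemolyticum, Erysipelothrix rhusiopathiae, Lactobacillus acidophilus.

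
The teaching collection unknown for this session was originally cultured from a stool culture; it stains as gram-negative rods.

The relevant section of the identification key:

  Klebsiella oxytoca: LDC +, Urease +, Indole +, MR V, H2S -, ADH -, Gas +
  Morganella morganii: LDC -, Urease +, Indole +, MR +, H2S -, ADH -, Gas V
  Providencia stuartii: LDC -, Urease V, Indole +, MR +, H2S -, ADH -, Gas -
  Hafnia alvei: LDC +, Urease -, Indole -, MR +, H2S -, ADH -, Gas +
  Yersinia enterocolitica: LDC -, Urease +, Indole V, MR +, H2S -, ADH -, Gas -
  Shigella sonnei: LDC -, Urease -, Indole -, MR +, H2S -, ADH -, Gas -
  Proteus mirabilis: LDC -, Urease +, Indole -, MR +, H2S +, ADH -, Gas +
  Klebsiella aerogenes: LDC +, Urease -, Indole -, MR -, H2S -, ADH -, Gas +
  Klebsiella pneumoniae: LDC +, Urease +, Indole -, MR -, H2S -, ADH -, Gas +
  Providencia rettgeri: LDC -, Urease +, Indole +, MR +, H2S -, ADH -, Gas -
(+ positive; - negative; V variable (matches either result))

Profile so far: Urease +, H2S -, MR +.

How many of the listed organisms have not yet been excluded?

5

H2S -: excludes Proteus mirabilis — 9 left.
MR +: excludes Klebsiella aerogenes, Klebsiella pneumoniae — 7 left.
Urease +: excludes Hafnia alvei, Shigella sonnei — 5 left.
Still consistent: Klebsiella oxytoca, Morganella morganii, Providencia rettgeri, Providencia stuartii, Yersinia enterocolitica.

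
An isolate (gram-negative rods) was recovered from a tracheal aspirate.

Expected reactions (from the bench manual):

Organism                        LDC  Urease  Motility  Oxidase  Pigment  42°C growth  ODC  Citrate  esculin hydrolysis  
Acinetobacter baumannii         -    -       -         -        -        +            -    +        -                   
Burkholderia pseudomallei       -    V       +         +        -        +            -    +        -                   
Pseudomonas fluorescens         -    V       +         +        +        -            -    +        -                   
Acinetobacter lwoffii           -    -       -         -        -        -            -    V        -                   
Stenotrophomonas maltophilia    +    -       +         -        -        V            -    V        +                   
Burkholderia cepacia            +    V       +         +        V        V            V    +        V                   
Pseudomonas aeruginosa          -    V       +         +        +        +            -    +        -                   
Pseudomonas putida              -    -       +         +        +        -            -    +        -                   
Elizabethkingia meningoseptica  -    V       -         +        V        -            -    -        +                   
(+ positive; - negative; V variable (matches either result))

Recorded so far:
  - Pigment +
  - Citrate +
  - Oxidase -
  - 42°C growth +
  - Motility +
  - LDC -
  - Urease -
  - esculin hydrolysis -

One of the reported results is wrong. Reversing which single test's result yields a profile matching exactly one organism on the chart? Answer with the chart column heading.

As reported, no row in the chart matches all 8 reactions.
Reversing LDC → still no organism matches.
Reversing Motility → still no organism matches.
Reversing Oxidase (to +) → unique match: Pseudomonas aeruginosa.
Reversing Pigment → still no organism matches.
Reversing esculin hydrolysis → still no organism matches.
Reversing 42°C growth → still no organism matches.
Reversing Urease → still no organism matches.
Reversing Citrate → still no organism matches.

Oxidase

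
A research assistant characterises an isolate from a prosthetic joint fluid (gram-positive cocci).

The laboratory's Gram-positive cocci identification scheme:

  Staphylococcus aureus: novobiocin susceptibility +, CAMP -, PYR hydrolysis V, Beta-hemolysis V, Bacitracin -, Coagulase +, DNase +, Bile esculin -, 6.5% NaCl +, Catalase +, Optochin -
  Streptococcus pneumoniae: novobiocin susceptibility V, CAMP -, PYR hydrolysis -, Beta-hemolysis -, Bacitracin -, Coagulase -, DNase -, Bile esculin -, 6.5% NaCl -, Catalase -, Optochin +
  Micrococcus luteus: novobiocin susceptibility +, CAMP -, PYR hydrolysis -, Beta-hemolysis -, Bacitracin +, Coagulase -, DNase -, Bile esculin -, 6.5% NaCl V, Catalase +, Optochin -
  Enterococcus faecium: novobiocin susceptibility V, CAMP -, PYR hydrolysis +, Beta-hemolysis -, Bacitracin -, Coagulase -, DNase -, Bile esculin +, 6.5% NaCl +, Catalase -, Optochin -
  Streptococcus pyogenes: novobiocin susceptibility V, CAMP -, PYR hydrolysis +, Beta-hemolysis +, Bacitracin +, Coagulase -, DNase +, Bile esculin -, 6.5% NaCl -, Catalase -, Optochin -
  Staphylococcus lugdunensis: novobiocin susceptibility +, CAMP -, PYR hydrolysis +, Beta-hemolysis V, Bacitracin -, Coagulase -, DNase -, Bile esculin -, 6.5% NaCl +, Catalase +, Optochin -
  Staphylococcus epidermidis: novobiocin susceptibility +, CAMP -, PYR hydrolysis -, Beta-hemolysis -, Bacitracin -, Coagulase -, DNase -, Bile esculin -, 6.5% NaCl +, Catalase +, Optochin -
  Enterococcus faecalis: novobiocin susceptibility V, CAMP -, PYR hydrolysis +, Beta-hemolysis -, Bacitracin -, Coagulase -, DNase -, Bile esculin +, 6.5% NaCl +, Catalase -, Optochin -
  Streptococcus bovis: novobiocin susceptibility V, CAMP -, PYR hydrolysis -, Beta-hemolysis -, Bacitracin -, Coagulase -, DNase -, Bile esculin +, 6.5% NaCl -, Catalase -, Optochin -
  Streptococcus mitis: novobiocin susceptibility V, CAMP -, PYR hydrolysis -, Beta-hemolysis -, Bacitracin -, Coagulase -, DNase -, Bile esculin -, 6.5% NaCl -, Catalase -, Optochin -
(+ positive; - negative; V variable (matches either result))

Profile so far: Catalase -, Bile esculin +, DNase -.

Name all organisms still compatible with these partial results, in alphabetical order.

Enterococcus faecalis, Enterococcus faecium, Streptococcus bovis

Bile esculin +: excludes 7 organisms — 3 left.
Catalase -: all 3 remaining candidates are consistent.
DNase -: all 3 remaining candidates are consistent.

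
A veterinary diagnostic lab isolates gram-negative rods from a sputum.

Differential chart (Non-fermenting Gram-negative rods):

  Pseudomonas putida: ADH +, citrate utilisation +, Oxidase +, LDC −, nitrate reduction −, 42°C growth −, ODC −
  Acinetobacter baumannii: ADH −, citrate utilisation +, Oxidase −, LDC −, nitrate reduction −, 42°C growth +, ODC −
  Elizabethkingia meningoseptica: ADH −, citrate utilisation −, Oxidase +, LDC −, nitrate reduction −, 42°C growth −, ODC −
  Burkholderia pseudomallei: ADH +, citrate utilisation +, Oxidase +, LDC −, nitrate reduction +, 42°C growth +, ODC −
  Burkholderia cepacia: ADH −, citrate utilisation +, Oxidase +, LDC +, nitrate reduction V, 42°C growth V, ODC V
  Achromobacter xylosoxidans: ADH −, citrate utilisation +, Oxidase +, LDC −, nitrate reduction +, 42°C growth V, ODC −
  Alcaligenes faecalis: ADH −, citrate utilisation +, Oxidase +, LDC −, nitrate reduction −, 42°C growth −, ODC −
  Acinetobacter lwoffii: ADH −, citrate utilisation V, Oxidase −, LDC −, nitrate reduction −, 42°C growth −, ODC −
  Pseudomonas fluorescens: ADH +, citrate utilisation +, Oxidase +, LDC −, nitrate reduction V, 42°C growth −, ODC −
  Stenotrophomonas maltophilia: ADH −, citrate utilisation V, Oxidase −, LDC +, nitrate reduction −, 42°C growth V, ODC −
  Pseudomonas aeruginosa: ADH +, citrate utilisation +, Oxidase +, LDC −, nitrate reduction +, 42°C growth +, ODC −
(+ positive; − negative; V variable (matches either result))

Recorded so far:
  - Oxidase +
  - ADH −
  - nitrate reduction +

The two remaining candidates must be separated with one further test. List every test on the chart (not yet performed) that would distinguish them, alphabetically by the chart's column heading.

LDC

Oxidase +: excludes Acinetobacter baumannii, Acinetobacter lwoffii, Stenotrophomonas maltophilia — 8 left.
ADH −: excludes Pseudomonas putida, Burkholderia pseudomallei, Pseudomonas fluorescens, Pseudomonas aeruginosa — 4 left.
nitrate reduction +: excludes Elizabethkingia meningoseptica, Alcaligenes faecalis — 2 left.
Two candidates remain: Achromobacter xylosoxidans and Burkholderia cepacia.
  citrate utilisation: + vs + — same for both, does not separate.
  LDC: Achromobacter xylosoxidans −, Burkholderia cepacia + — discriminates.
  42°C growth: V vs V — variable for at least one, does not separate.
  ODC: − vs V — variable for at least one, does not separate.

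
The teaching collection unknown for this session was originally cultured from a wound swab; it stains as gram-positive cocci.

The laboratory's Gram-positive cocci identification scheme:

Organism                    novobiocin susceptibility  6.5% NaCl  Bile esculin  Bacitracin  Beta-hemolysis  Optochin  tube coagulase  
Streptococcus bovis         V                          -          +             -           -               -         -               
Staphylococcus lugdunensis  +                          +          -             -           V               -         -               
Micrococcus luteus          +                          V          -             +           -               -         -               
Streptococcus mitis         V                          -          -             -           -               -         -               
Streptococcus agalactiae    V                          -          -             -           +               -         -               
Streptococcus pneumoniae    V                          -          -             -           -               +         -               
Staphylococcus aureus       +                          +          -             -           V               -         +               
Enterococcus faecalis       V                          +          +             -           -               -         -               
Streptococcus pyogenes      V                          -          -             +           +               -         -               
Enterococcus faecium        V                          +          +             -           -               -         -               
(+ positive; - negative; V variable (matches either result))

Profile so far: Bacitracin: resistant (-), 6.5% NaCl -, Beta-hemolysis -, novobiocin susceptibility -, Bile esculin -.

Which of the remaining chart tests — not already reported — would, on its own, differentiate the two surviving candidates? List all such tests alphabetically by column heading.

Optochin

Bacitracin -: excludes Micrococcus luteus, Streptococcus pyogenes — 8 left.
novobiocin susceptibility -: excludes Staphylococcus lugdunensis, Staphylococcus aureus — 6 left.
6.5% NaCl -: excludes Enterococcus faecalis, Enterococcus faecium — 4 left.
Beta-hemolysis -: excludes Streptococcus agalactiae — 3 left.
Bile esculin -: excludes Streptococcus bovis — 2 left.
Two candidates remain: Streptococcus mitis and Streptococcus pneumoniae.
  Optochin: Streptococcus mitis -, Streptococcus pneumoniae + — discriminates.
  tube coagulase: - vs - — same for both, does not separate.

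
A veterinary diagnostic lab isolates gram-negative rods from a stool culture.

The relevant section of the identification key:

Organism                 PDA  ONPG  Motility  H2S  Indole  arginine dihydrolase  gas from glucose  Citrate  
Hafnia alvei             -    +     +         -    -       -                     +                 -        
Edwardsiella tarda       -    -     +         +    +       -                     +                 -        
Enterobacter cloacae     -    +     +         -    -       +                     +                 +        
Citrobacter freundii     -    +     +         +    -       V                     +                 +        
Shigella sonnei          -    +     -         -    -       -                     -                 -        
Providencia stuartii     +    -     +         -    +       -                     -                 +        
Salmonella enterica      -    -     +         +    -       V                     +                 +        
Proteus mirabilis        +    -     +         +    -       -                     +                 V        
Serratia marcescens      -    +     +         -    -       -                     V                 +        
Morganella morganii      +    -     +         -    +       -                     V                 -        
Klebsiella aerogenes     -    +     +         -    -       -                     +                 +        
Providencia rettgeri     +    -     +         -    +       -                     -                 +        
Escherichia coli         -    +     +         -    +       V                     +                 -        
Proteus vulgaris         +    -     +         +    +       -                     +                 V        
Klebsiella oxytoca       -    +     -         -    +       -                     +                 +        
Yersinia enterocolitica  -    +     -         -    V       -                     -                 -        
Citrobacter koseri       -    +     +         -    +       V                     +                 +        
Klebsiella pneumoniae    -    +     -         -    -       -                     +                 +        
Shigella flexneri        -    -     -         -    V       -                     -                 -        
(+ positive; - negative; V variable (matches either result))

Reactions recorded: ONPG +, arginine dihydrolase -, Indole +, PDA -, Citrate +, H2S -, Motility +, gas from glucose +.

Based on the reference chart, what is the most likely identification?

Citrate +: excludes 7 organisms — 12 left.
Motility +: excludes Klebsiella oxytoca, Klebsiella pneumoniae — 10 left.
gas from glucose +: excludes Providencia stuartii, Providencia rettgeri — 8 left.
H2S -: excludes Citrobacter freundii, Salmonella enterica, Proteus mirabilis, Proteus vulgaris — 4 left.
arginine dihydrolase -: excludes Enterobacter cloacae — 3 left.
ONPG +: all 3 remaining candidates are consistent.
PDA -: all 3 remaining candidates are consistent.
Indole +: excludes Serratia marcescens, Klebsiella aerogenes — 1 left.

Citrobacter koseri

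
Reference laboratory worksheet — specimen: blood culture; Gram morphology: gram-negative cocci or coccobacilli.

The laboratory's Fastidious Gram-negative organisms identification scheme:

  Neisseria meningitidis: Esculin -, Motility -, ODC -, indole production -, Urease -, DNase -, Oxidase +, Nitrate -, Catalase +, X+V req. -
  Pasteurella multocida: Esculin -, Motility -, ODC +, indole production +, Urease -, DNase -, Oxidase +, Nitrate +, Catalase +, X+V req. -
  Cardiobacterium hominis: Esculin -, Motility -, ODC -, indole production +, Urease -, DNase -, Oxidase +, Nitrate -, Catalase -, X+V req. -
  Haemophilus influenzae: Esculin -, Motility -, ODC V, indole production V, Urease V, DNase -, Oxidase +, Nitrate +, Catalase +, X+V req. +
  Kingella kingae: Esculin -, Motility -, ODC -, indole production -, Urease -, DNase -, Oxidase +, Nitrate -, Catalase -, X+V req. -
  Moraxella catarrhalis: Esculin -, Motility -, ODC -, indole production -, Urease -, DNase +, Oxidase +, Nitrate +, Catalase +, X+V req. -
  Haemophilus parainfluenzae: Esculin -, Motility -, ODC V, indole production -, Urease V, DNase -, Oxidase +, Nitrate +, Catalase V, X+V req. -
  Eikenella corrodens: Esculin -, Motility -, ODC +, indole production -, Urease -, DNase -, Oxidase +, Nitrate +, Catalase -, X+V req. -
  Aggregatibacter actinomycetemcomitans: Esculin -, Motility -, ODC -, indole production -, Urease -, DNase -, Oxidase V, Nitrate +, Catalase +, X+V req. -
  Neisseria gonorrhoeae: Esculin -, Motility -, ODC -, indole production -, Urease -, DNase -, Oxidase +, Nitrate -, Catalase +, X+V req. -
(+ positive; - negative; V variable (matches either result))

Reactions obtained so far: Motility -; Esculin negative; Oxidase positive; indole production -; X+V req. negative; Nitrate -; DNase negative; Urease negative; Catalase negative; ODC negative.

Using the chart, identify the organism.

Motility -: all 10 remaining candidates are consistent.
indole production -: excludes Pasteurella multocida, Cardiobacterium hominis — 8 left.
Urease -: all 8 remaining candidates are consistent.
Catalase -: excludes 5 organisms — 3 left.
DNase -: all 3 remaining candidates are consistent.
Oxidase +: all 3 remaining candidates are consistent.
X+V req. -: all 3 remaining candidates are consistent.
Nitrate -: excludes Haemophilus parainfluenzae, Eikenella corrodens — 1 left.
ODC -: the one remaining candidate is consistent.
Esculin -: the one remaining candidate is consistent.

Kingella kingae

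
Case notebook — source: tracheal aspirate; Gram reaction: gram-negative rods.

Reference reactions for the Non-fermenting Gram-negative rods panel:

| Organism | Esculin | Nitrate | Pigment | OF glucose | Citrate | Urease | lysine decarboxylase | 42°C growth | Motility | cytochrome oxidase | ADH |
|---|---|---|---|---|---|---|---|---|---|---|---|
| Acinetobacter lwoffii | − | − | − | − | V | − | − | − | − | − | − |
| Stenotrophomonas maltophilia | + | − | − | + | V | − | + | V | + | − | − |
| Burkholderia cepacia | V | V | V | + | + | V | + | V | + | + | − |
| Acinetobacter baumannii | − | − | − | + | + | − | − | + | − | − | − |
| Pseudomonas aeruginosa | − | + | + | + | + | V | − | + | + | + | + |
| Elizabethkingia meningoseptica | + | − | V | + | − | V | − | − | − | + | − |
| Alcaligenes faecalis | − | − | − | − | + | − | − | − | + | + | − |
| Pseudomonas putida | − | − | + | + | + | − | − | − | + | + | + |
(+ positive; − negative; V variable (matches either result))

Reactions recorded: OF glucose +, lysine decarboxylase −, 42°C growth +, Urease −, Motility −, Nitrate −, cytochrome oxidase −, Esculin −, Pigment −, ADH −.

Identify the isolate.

42°C growth +: excludes Acinetobacter lwoffii, Elizabethkingia meningoseptica, Alcaligenes faecalis, Pseudomonas putida — 4 left.
ADH −: excludes Pseudomonas aeruginosa — 3 left.
Esculin −: excludes Stenotrophomonas maltophilia — 2 left.
Pigment −: all 2 remaining candidates are consistent.
Nitrate −: all 2 remaining candidates are consistent.
Motility −: excludes Burkholderia cepacia — 1 left.
cytochrome oxidase −: the one remaining candidate is consistent.
Urease −: the one remaining candidate is consistent.
lysine decarboxylase −: the one remaining candidate is consistent.
OF glucose +: the one remaining candidate is consistent.

Acinetobacter baumannii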